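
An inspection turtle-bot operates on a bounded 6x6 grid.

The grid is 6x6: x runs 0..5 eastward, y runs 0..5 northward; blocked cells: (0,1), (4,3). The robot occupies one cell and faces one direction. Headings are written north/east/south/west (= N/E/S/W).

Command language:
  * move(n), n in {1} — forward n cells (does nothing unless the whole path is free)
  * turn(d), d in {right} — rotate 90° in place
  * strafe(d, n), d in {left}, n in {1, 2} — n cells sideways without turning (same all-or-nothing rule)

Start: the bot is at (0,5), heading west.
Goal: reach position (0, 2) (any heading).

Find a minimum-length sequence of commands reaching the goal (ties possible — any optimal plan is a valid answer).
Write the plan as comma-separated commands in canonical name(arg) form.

start: at (0,5), heading west
t=1 strafe(left, 2) ⇒ at (0,3), heading west
t=2 strafe(left, 1) ⇒ at (0,2), heading west
minimal: 2 command(s), checked below 2.

strafe(left, 2), strafe(left, 1)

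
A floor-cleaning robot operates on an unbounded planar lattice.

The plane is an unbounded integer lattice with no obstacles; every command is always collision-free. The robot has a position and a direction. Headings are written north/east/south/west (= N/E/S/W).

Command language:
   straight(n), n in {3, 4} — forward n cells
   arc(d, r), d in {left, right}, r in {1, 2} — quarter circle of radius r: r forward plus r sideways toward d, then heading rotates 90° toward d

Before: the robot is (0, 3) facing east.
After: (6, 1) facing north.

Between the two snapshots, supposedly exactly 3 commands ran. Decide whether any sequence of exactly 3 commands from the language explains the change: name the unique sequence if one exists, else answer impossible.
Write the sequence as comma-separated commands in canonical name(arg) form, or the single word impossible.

arc(right, 2), arc(left, 2), arc(left, 2)

key: position moved to (6,1) AND the heading swung to N — translation plus rotation needed
initial: (0, 3) facing east
[1] after arc(right, 2): (2, 1) facing south
[2] after arc(left, 2): (4, -1) facing east
[3] after arc(left, 2): (6, 1) facing north
uniquely the one of 216 3-step routes that fits.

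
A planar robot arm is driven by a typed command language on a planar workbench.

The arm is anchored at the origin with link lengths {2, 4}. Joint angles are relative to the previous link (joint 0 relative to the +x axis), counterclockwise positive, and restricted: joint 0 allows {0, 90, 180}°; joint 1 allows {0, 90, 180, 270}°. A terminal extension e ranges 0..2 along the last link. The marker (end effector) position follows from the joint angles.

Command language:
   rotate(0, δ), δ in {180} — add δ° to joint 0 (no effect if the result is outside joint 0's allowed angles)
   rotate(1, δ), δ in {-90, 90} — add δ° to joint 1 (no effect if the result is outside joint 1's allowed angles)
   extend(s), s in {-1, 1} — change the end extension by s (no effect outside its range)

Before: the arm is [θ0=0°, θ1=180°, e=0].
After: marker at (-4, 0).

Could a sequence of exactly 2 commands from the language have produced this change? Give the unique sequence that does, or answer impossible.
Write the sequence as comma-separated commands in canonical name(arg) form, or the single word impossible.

from: [θ0=0°, θ1=180°, e=0]
1. extend(1) → [θ0=0°, θ1=180°, e=1]
2. extend(1) → [θ0=0°, θ1=180°, e=2]
no other 2-command option fits: unique.

extend(1), extend(1)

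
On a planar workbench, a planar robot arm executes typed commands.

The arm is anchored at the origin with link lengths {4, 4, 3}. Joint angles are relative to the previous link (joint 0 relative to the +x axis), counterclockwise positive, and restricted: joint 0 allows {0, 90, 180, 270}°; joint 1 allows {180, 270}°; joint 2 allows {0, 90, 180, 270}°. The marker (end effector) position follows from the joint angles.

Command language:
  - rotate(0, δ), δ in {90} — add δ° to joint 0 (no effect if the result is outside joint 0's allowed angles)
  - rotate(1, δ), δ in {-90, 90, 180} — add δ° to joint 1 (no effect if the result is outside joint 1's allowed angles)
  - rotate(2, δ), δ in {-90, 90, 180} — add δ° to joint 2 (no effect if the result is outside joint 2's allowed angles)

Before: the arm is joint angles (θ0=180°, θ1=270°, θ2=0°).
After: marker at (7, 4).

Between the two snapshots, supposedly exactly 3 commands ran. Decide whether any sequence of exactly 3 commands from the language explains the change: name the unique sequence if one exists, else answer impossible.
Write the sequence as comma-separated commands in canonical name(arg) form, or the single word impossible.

start: joint angles (θ0=180°, θ1=270°, θ2=0°)
t=1 rotate(0, 90) ⇒ joint angles (θ0=270°, θ1=270°, θ2=0°)
t=2 rotate(0, 90) ⇒ joint angles (θ0=0°, θ1=270°, θ2=0°)
t=3 rotate(0, 90) ⇒ joint angles (θ0=90°, θ1=270°, θ2=0°)
no other 3-command option fits: unique.

rotate(0, 90), rotate(0, 90), rotate(0, 90)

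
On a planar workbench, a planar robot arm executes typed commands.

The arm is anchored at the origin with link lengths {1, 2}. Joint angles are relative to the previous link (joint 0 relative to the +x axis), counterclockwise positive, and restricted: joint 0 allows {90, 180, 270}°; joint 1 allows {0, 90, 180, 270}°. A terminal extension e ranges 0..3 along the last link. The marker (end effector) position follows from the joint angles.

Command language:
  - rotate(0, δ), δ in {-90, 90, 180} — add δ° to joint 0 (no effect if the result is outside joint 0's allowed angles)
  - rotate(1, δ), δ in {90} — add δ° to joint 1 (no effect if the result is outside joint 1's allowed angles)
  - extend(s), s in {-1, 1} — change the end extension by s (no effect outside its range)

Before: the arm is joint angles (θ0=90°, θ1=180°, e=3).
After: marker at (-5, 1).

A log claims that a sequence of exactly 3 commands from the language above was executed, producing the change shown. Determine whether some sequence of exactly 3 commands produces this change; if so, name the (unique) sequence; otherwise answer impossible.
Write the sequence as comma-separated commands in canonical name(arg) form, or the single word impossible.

begin: joint angles (θ0=90°, θ1=180°, e=3)
[1] after rotate(1, 90): joint angles (θ0=90°, θ1=270°, e=3)
[2] after rotate(1, 90): joint angles (θ0=90°, θ1=0°, e=3)
[3] after rotate(1, 90): joint angles (θ0=90°, θ1=90°, e=3)
uniquely the one of 216 3-step routes that fits.

rotate(1, 90), rotate(1, 90), rotate(1, 90)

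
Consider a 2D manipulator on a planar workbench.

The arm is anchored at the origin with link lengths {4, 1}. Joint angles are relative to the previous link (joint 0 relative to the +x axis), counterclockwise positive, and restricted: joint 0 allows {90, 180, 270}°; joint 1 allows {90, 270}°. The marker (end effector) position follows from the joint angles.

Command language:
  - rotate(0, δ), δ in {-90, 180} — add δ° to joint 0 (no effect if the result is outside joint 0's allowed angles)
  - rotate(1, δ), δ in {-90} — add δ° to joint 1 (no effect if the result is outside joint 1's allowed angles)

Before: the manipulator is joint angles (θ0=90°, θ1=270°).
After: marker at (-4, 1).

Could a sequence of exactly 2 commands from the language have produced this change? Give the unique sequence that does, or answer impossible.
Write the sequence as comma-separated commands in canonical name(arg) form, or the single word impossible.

rotate(0, 180), rotate(0, -90)

key: order matters: swapping rotate(0, 180) and rotate(0, -90) lands elsewhere
start: joint angles (θ0=90°, θ1=270°)
t=1 rotate(0, 180) ⇒ joint angles (θ0=270°, θ1=270°)
t=2 rotate(0, -90) ⇒ joint angles (θ0=180°, θ1=270°)
no rival 2-sequence matches.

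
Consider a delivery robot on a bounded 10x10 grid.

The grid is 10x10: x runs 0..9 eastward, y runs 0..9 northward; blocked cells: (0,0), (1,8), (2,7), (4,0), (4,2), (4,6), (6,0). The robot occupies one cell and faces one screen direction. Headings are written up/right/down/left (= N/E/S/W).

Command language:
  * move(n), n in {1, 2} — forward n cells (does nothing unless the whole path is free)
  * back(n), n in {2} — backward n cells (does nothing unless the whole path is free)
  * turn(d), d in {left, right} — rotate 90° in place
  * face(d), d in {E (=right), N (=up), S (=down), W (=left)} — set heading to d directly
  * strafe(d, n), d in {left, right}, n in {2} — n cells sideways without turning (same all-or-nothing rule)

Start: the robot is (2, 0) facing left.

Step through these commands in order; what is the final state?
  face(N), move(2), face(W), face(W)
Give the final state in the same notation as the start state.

(2, 2) facing left

initial: (2, 0) facing left
step 1 (face(N)): (2, 0) facing up
step 2 (move(2)): (2, 2) facing up
step 3 (face(W)): (2, 2) facing left
step 4 (face(W)): (2, 2) facing left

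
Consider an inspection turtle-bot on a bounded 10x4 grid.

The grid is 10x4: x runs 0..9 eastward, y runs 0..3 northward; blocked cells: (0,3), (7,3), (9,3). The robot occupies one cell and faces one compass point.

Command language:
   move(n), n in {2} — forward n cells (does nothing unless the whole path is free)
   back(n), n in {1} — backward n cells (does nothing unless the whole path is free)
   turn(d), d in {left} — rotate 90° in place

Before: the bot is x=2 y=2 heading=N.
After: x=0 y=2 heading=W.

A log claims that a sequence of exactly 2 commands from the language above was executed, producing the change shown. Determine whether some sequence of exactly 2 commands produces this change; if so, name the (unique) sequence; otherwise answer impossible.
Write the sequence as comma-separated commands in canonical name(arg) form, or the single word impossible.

turn(left), move(2)

key: order matters: swapping turn(left) and move(2) lands elsewhere
from: x=2 y=2 heading=N
step 1 (turn(left)): x=2 y=2 heading=W
step 2 (move(2)): x=0 y=2 heading=W
uniquely the one of 9 2-step routes that fits.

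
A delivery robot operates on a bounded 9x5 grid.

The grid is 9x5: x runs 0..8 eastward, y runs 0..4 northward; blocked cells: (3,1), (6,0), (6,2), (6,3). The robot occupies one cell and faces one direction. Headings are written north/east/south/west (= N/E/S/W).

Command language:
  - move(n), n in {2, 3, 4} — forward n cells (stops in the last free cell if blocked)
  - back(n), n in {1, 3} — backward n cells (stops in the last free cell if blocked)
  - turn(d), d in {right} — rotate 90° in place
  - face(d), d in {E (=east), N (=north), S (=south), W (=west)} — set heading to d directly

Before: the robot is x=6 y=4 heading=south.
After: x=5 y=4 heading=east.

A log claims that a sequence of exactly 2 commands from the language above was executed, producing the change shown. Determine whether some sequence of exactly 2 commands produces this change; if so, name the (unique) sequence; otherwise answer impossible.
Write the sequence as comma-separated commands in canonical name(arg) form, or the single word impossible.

key: cell and facing (now E) both changed — the 2 commands mix motion and turning
t0: x=6 y=4 heading=south
1. face(E) → x=6 y=4 heading=east
2. back(1) → x=5 y=4 heading=east
no rival 2-sequence matches.

face(E), back(1)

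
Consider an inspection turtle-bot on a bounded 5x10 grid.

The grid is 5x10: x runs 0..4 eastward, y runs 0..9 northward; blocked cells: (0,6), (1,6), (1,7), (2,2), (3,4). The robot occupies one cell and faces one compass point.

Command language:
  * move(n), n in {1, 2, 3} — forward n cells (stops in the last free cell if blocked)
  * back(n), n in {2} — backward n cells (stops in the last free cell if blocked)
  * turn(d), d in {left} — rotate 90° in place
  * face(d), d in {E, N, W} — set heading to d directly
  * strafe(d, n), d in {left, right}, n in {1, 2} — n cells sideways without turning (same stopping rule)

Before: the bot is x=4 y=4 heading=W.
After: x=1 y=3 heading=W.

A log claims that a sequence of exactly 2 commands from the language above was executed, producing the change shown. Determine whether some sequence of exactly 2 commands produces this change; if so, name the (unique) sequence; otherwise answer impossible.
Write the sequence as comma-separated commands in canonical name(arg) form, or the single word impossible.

key: still facing W at the end — nothing in the sequence rotates
begin: x=4 y=4 heading=W
step 1 (strafe(left, 1)): x=4 y=3 heading=W
step 2 (move(3)): x=1 y=3 heading=W
no rival 2-sequence matches.

strafe(left, 1), move(3)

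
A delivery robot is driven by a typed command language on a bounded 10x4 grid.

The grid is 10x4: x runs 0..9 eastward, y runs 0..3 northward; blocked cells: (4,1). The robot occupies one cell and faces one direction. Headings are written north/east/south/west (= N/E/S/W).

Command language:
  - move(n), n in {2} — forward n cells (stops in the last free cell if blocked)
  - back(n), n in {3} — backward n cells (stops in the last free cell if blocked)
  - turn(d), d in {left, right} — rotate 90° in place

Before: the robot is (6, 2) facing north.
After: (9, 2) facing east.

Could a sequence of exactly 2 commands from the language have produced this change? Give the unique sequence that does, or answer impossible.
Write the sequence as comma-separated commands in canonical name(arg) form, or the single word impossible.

all 16 sequences checked — none match.

impossible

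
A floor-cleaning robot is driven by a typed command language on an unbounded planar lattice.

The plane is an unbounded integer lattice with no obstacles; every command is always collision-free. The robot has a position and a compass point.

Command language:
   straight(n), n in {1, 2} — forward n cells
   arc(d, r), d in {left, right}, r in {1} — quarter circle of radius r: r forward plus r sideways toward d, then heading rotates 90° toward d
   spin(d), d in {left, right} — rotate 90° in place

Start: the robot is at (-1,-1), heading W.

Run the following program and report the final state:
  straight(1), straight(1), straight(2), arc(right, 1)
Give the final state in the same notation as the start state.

at (-6,0), heading N

begin: at (-1,-1), heading W
1. straight(1) → at (-2,-1), heading W
2. straight(1) → at (-3,-1), heading W
3. straight(2) → at (-5,-1), heading W
4. arc(right, 1) → at (-6,0), heading N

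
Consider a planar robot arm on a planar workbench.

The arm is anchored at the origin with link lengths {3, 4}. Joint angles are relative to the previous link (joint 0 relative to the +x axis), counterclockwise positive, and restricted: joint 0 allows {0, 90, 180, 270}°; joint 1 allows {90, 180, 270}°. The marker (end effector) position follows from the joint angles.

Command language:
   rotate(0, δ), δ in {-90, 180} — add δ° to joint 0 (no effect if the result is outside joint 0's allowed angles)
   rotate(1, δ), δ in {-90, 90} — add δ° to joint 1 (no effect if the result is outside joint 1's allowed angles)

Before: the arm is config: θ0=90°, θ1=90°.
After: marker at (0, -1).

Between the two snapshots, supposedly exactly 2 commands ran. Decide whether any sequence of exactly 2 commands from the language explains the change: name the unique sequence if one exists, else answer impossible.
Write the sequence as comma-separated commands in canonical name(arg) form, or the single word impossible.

key: running rotate(1, 90) before rotate(1, -90) would end elsewhere — order is forced
start: config: θ0=90°, θ1=90°
t=1 rotate(1, -90) ⇒ config: θ0=90°, θ1=90°
t=2 rotate(1, 90) ⇒ config: θ0=90°, θ1=180°
all 16 alternatives checked — unique.

rotate(1, -90), rotate(1, 90)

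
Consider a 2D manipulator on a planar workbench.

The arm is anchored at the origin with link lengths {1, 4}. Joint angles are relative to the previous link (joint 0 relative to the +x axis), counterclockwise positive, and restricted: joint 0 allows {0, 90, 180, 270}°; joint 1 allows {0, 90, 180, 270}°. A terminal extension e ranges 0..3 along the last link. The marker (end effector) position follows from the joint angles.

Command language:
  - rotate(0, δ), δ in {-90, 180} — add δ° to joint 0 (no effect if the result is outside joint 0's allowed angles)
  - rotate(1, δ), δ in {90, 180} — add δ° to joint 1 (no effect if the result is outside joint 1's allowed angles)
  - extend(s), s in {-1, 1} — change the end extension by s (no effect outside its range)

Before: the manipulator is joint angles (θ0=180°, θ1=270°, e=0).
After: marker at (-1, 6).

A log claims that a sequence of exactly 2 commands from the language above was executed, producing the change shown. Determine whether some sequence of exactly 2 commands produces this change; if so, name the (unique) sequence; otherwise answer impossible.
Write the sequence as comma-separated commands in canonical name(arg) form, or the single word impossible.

extend(1), extend(1)

start: joint angles (θ0=180°, θ1=270°, e=0)
1. extend(1) → joint angles (θ0=180°, θ1=270°, e=1)
2. extend(1) → joint angles (θ0=180°, θ1=270°, e=2)
all 36 alternatives checked — unique.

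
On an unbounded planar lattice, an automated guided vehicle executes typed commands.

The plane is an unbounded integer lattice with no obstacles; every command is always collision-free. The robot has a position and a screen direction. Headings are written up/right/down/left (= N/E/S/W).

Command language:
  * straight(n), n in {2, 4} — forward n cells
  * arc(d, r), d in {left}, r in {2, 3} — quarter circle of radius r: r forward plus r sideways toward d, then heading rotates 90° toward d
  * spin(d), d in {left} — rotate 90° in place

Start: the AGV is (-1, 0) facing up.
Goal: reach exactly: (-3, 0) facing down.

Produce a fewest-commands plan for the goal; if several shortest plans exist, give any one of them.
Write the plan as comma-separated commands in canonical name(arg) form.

t0: (-1, 0) facing up
[1] after straight(2): (-1, 2) facing up
[2] after spin(left): (-1, 2) facing left
[3] after arc(left, 2): (-3, 0) facing down
shorter routes all fall short; 3 is best.

straight(2), spin(left), arc(left, 2)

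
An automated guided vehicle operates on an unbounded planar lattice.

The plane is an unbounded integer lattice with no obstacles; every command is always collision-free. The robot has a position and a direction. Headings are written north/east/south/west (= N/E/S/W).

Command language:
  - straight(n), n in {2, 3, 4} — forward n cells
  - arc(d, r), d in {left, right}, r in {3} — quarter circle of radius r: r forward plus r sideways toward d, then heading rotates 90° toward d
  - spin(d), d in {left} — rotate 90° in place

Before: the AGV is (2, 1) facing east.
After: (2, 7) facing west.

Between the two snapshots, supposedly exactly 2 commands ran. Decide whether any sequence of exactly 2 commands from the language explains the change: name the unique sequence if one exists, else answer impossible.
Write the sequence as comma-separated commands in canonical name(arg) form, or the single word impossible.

key: cell and facing (now W) both changed — the 2 commands mix motion and turning
initial: (2, 1) facing east
step 1 (arc(left, 3)): (5, 4) facing north
step 2 (arc(left, 3)): (2, 7) facing west
all 36 alternatives checked — unique.

arc(left, 3), arc(left, 3)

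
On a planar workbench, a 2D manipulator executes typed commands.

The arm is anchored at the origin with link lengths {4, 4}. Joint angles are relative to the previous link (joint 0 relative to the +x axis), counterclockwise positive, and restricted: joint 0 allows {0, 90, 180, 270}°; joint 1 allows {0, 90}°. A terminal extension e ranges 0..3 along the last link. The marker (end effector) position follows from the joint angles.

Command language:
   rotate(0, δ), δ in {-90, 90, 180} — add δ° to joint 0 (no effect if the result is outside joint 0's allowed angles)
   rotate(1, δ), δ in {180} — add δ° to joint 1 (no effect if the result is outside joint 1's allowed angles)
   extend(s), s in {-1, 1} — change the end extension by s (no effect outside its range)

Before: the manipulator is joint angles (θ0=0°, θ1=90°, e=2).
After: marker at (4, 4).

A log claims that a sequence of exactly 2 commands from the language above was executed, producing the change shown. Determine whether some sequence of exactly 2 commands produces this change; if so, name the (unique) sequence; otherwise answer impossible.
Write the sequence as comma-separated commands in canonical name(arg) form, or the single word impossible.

extend(-1), extend(-1)

initial: joint angles (θ0=0°, θ1=90°, e=2)
t=1 extend(-1) ⇒ joint angles (θ0=0°, θ1=90°, e=1)
t=2 extend(-1) ⇒ joint angles (θ0=0°, θ1=90°, e=0)
uniquely the one of 36 2-step routes that fits.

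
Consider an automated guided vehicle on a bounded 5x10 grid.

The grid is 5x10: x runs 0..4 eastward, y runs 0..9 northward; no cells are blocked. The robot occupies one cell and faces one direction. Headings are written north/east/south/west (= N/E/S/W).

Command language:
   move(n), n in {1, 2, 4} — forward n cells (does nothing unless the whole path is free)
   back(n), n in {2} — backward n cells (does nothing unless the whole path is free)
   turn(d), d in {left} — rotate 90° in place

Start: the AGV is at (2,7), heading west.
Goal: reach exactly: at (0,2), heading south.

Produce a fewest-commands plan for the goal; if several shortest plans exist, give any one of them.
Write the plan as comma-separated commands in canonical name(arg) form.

t0: at (2,7), heading west
step 1 (move(2)): at (0,7), heading west
step 2 (turn(left)): at (0,7), heading south
step 3 (move(4)): at (0,3), heading south
step 4 (move(1)): at (0,2), heading south
nothing shorter than 4 reaches the goal.

move(2), turn(left), move(4), move(1)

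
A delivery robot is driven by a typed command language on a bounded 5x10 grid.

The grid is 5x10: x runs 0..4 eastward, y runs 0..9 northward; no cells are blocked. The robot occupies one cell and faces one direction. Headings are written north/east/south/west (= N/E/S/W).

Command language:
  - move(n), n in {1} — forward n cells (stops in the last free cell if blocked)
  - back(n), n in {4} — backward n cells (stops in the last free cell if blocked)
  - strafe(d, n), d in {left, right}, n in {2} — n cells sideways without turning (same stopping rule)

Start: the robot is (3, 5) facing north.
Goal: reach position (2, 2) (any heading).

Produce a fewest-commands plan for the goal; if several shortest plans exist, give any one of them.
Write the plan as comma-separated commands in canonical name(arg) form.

initial: (3, 5) facing north
t=1 strafe(right, 2) ⇒ (4, 5) facing north
t=2 strafe(left, 2) ⇒ (2, 5) facing north
t=3 back(4) ⇒ (2, 1) facing north
t=4 move(1) ⇒ (2, 2) facing north
minimal: 4 command(s), checked below 4.

strafe(right, 2), strafe(left, 2), back(4), move(1)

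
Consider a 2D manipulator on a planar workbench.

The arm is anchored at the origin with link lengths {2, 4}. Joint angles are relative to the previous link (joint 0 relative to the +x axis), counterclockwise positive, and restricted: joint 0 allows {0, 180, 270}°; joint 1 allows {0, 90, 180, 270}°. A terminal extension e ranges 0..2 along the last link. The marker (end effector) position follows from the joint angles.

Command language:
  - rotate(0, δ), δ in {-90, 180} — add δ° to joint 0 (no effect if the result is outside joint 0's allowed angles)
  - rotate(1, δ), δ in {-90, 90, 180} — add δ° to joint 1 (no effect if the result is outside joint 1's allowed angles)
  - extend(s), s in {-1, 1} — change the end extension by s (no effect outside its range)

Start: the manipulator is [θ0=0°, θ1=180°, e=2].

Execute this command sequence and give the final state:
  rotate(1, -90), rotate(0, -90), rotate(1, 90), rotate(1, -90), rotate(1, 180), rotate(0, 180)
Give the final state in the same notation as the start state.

[θ0=270°, θ1=270°, e=2]

start: [θ0=0°, θ1=180°, e=2]
step 1 (rotate(1, -90)): [θ0=0°, θ1=90°, e=2]
step 2 (rotate(0, -90)): [θ0=270°, θ1=90°, e=2]
step 3 (rotate(1, 90)): [θ0=270°, θ1=180°, e=2]
step 4 (rotate(1, -90)): [θ0=270°, θ1=90°, e=2]
step 5 (rotate(1, 180)): [θ0=270°, θ1=270°, e=2]
step 6 (rotate(0, 180)): [θ0=270°, θ1=270°, e=2]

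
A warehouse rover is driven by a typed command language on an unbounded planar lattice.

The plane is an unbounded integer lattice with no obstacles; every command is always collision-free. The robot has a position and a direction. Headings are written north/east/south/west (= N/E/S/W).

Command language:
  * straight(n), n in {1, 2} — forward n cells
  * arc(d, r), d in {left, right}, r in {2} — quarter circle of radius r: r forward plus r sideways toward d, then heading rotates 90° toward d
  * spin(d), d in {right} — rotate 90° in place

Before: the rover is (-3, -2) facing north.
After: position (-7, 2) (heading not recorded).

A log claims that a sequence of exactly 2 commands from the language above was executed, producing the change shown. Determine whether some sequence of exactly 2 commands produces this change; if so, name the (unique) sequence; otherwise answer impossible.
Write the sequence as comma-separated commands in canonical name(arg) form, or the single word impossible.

key: order matters: swapping arc(left, 2) and arc(right, 2) lands elsewhere
initial: (-3, -2) facing north
t=1 arc(left, 2) ⇒ (-5, 0) facing west
t=2 arc(right, 2) ⇒ (-7, 2) facing north
no rival 2-sequence matches.

arc(left, 2), arc(right, 2)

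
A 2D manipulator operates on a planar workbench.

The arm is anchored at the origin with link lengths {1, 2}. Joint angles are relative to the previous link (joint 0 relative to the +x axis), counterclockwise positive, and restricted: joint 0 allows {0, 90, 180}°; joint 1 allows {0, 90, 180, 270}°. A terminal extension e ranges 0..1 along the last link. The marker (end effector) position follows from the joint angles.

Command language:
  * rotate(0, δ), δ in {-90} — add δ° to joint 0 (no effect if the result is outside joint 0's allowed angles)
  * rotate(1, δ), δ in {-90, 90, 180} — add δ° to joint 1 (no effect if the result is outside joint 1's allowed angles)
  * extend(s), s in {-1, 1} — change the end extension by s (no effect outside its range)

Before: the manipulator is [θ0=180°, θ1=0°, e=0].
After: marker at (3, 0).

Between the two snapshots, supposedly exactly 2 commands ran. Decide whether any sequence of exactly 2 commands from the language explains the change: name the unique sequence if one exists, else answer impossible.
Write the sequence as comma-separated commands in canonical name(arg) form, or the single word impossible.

start: [θ0=180°, θ1=0°, e=0]
[1] after rotate(0, -90): [θ0=90°, θ1=0°, e=0]
[2] after rotate(0, -90): [θ0=0°, θ1=0°, e=0]
no rival 2-sequence matches.

rotate(0, -90), rotate(0, -90)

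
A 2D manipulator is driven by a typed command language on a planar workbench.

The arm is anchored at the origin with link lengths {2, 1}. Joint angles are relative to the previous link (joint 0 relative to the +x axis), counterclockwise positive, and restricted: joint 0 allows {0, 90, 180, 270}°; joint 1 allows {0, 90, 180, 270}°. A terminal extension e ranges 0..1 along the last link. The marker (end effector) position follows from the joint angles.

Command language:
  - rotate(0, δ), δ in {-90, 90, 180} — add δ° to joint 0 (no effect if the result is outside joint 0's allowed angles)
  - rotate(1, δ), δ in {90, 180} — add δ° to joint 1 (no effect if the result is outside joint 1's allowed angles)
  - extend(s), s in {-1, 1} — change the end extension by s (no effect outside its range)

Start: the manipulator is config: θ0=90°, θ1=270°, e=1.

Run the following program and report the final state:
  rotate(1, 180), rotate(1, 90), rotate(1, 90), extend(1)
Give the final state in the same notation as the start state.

begin: config: θ0=90°, θ1=270°, e=1
[1] after rotate(1, 180): config: θ0=90°, θ1=90°, e=1
[2] after rotate(1, 90): config: θ0=90°, θ1=180°, e=1
[3] after rotate(1, 90): config: θ0=90°, θ1=270°, e=1
[4] after extend(1): config: θ0=90°, θ1=270°, e=1

config: θ0=90°, θ1=270°, e=1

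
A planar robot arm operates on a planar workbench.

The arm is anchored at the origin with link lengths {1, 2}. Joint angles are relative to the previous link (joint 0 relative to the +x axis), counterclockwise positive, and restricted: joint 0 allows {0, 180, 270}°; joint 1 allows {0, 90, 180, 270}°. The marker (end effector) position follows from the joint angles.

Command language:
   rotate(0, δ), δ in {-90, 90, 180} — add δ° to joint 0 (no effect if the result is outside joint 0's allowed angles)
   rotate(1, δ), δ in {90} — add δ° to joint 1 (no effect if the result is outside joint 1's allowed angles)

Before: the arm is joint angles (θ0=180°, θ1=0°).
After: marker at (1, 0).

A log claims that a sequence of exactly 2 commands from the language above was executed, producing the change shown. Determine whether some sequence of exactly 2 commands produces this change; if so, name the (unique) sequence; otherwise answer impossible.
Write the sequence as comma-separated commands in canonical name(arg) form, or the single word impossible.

start: joint angles (θ0=180°, θ1=0°)
[1] after rotate(1, 90): joint angles (θ0=180°, θ1=90°)
[2] after rotate(1, 90): joint angles (θ0=180°, θ1=180°)
no other 2-command option fits: unique.

rotate(1, 90), rotate(1, 90)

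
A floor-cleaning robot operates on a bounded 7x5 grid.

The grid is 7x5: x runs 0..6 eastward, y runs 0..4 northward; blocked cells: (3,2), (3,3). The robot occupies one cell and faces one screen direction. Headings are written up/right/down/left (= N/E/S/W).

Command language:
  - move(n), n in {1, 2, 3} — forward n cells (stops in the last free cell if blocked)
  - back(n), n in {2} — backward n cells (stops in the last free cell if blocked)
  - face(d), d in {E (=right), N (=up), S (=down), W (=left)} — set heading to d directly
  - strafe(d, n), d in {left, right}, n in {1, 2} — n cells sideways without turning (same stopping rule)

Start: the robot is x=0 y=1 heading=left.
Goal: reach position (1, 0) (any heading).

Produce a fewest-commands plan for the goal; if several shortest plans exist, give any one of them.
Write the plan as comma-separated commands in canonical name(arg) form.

start: x=0 y=1 heading=left
[1] after face(S): x=0 y=1 heading=down
[2] after strafe(left, 1): x=1 y=1 heading=down
[3] after move(3): x=1 y=0 heading=down
no 2-step plan works, so 3 is optimal.

face(S), strafe(left, 1), move(3)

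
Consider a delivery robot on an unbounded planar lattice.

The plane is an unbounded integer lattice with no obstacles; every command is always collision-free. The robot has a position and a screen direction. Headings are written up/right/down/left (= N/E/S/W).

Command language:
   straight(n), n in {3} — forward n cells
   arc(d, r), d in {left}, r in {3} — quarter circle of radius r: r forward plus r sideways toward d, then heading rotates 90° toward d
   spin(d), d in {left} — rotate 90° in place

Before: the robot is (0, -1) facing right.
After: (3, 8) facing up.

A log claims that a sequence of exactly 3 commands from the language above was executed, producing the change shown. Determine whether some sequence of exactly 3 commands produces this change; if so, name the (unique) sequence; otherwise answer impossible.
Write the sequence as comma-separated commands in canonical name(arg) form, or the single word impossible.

arc(left, 3), straight(3), straight(3)

key: order matters: swapping arc(left, 3) and straight(3) lands elsewhere
from: (0, -1) facing right
t=1 arc(left, 3) ⇒ (3, 2) facing up
t=2 straight(3) ⇒ (3, 5) facing up
t=3 straight(3) ⇒ (3, 8) facing up
no rival 3-sequence matches.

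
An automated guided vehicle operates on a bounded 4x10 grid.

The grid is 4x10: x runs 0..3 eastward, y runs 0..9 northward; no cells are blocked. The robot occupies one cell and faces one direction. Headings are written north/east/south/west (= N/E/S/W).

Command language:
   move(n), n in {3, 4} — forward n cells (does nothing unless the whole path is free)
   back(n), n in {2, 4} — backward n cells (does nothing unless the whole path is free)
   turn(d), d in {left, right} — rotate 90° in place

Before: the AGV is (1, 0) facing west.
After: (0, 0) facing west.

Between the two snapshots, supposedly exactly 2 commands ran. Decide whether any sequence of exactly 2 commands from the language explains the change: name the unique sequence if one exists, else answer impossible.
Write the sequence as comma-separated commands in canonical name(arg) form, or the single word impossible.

key: heading stays W — no command in the sequence turns
start: (1, 0) facing west
t=1 back(2) ⇒ (3, 0) facing west
t=2 move(3) ⇒ (0, 0) facing west
uniquely the one of 36 2-step routes that fits.

back(2), move(3)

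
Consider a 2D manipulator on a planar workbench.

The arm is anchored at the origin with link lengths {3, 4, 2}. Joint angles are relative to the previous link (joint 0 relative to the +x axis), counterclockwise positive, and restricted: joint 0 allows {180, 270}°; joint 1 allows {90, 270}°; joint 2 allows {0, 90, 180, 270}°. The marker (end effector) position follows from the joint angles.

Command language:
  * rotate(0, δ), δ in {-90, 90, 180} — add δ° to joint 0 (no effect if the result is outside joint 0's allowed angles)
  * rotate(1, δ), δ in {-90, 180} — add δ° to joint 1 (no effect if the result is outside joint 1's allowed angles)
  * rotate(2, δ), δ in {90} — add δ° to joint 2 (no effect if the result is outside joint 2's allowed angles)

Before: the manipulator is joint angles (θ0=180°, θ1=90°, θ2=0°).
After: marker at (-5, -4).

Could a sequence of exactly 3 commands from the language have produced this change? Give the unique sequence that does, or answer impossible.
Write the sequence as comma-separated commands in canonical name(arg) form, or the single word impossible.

rotate(2, 90), rotate(2, 90), rotate(2, 90)

begin: joint angles (θ0=180°, θ1=90°, θ2=0°)
[1] after rotate(2, 90): joint angles (θ0=180°, θ1=90°, θ2=90°)
[2] after rotate(2, 90): joint angles (θ0=180°, θ1=90°, θ2=180°)
[3] after rotate(2, 90): joint angles (θ0=180°, θ1=90°, θ2=270°)
all 216 alternatives checked — unique.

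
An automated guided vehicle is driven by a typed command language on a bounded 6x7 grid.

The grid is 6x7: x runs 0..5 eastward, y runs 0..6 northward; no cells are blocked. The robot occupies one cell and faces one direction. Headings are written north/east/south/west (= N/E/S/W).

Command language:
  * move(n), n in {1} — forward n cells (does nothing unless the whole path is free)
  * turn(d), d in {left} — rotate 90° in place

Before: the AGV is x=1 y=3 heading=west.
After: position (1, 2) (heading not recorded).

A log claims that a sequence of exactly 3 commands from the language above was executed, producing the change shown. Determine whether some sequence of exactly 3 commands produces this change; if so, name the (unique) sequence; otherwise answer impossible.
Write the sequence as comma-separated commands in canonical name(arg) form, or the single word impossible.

start: x=1 y=3 heading=west
step 1 (turn(left)): x=1 y=3 heading=south
step 2 (move(1)): x=1 y=2 heading=south
step 3 (turn(left)): x=1 y=2 heading=east
no other 3-command option fits: unique.

turn(left), move(1), turn(left)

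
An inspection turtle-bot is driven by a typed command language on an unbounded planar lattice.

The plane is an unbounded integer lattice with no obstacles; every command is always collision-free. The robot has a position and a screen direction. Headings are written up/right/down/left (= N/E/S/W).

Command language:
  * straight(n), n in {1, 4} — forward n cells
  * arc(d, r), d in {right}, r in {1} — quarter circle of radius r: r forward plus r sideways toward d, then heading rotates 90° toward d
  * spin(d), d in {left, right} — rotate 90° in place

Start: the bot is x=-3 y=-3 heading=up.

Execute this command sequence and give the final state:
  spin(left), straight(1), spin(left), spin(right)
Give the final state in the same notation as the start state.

begin: x=-3 y=-3 heading=up
1. spin(left) → x=-3 y=-3 heading=left
2. straight(1) → x=-4 y=-3 heading=left
3. spin(left) → x=-4 y=-3 heading=down
4. spin(right) → x=-4 y=-3 heading=left

x=-4 y=-3 heading=left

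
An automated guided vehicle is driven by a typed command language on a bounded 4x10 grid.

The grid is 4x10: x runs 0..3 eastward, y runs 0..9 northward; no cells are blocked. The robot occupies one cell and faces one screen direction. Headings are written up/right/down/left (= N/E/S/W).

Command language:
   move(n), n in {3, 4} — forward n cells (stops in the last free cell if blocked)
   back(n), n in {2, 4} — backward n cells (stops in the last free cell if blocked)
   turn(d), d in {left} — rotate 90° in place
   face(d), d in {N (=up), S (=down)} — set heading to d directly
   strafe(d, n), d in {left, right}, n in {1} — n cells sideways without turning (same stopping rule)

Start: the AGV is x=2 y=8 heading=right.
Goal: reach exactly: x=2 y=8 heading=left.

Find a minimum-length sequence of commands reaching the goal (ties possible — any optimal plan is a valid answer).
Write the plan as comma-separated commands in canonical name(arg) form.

initial: x=2 y=8 heading=right
t=1 face(N) ⇒ x=2 y=8 heading=up
t=2 turn(left) ⇒ x=2 y=8 heading=left
minimal: 2 command(s), checked below 2.

face(N), turn(left)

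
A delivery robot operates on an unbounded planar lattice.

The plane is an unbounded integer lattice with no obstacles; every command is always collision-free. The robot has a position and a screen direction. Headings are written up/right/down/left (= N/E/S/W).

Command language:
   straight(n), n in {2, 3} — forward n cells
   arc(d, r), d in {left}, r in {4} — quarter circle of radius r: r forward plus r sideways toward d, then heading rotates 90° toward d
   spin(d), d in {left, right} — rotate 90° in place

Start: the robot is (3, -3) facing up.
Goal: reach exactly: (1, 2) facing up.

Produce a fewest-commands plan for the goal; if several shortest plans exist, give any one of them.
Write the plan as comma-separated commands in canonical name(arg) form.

straight(2), straight(3), spin(left), straight(2), spin(right)

start: (3, -3) facing up
step 1 (straight(2)): (3, -1) facing up
step 2 (straight(3)): (3, 2) facing up
step 3 (spin(left)): (3, 2) facing left
step 4 (straight(2)): (1, 2) facing left
step 5 (spin(right)): (1, 2) facing up
no 4-step plan works, so 5 is optimal.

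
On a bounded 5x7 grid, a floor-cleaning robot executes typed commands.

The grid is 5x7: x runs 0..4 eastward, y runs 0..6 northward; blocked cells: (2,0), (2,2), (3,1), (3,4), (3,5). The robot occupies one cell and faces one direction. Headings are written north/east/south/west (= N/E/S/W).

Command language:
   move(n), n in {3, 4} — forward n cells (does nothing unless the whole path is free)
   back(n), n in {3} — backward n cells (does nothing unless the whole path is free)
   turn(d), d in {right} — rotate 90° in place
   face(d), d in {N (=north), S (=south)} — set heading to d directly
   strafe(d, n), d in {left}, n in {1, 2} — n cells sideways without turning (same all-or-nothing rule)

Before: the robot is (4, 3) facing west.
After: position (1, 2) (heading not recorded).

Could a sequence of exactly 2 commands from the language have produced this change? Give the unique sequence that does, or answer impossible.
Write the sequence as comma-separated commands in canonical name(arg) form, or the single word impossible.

key: running strafe(left, 1) before move(3) would end elsewhere — order is forced
start: (4, 3) facing west
1. move(3) → (1, 3) facing west
2. strafe(left, 1) → (1, 2) facing west
no other 2-command option fits: unique.

move(3), strafe(left, 1)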